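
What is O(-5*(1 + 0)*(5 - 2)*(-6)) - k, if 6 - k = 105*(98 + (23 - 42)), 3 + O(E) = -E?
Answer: 8196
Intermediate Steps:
O(E) = -3 - E
k = -8289 (k = 6 - 105*(98 + (23 - 42)) = 6 - 105*(98 - 19) = 6 - 105*79 = 6 - 1*8295 = 6 - 8295 = -8289)
O(-5*(1 + 0)*(5 - 2)*(-6)) - k = (-3 - (-5*(1 + 0)*(5 - 2))*(-6)) - 1*(-8289) = (-3 - (-5*3)*(-6)) + 8289 = (-3 - (-15)*(-6)) + 8289 = (-3 - 1*90) + 8289 = (-3 - 90) + 8289 = -93 + 8289 = 8196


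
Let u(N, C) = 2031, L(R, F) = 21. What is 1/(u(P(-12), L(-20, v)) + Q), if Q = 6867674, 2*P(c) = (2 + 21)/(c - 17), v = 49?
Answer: 1/6869705 ≈ 1.4557e-7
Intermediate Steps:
P(c) = 23/(2*(-17 + c)) (P(c) = ((2 + 21)/(c - 17))/2 = (23/(-17 + c))/2 = 23/(2*(-17 + c)))
1/(u(P(-12), L(-20, v)) + Q) = 1/(2031 + 6867674) = 1/6869705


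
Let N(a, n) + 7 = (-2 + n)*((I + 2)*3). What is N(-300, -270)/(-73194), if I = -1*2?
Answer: 7/73194 ≈ 9.5636e-5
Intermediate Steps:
I = -2
N(a, n) = -7 (N(a, n) = -7 + (-2 + n)*((-2 + 2)*3) = -7 + (-2 + n)*(0*3) = -7 + (-2 + n)*0 = -7 + 0 = -7)
N(-300, -270)/(-73194) = -7/(-73194) = -7*(-1/73194) = 7/73194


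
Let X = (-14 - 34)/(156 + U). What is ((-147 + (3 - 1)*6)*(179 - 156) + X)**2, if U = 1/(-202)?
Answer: 9574886892525201/992943121 ≈ 9.6429e+6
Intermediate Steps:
U = -1/202 ≈ -0.0049505
X = -9696/31511 (X = (-14 - 34)/(156 - 1/202) = -48/31511/202 = -48*202/31511 = -9696/31511 ≈ -0.30770)
((-147 + (3 - 1)*6)*(179 - 156) + X)**2 = ((-147 + (3 - 1)*6)*(179 - 156) - 9696/31511)**2 = ((-147 + 2*6)*23 - 9696/31511)**2 = ((-147 + 12)*23 - 9696/31511)**2 = (-135*23 - 9696/31511)**2 = (-3105 - 9696/31511)**2 = (-97851351/31511)**2 = 9574886892525201/992943121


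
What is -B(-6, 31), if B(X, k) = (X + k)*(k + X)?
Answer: -625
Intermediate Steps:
B(X, k) = (X + k)² (B(X, k) = (X + k)*(X + k) = (X + k)²)
-B(-6, 31) = -(-6 + 31)² = -1*25² = -1*625 = -625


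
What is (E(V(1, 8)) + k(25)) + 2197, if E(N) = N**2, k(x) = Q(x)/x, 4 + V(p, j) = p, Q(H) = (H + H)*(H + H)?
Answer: 2306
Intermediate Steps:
Q(H) = 4*H**2 (Q(H) = (2*H)*(2*H) = 4*H**2)
V(p, j) = -4 + p
k(x) = 4*x (k(x) = (4*x**2)/x = 4*x)
(E(V(1, 8)) + k(25)) + 2197 = ((-4 + 1)**2 + 4*25) + 2197 = ((-3)**2 + 100) + 2197 = (9 + 100) + 2197 = 109 + 2197 = 2306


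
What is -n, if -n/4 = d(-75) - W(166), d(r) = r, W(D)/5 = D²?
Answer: -551420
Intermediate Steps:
W(D) = 5*D²
n = 551420 (n = -4*(-75 - 5*166²) = -4*(-75 - 5*27556) = -4*(-75 - 1*137780) = -4*(-75 - 137780) = -4*(-137855) = 551420)
-n = -1*551420 = -551420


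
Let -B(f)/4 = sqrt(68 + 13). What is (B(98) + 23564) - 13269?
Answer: 10259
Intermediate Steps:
B(f) = -36 (B(f) = -4*sqrt(68 + 13) = -4*sqrt(81) = -4*9 = -36)
(B(98) + 23564) - 13269 = (-36 + 23564) - 13269 = 23528 - 13269 = 10259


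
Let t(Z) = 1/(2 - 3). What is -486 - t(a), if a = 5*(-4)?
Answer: -485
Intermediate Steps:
a = -20
t(Z) = -1 (t(Z) = 1/(-1) = -1)
-486 - t(a) = -486 - 1*(-1) = -486 + 1 = -485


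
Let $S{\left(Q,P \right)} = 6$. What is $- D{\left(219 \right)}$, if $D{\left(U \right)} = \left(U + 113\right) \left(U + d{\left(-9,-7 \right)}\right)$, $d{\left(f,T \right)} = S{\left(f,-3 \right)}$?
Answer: $-74700$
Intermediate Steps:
$d{\left(f,T \right)} = 6$
$D{\left(U \right)} = \left(6 + U\right) \left(113 + U\right)$ ($D{\left(U \right)} = \left(U + 113\right) \left(U + 6\right) = \left(113 + U\right) \left(6 + U\right) = \left(6 + U\right) \left(113 + U\right)$)
$- D{\left(219 \right)} = - (678 + 219^{2} + 119 \cdot 219) = - (678 + 47961 + 26061) = \left(-1\right) 74700 = -74700$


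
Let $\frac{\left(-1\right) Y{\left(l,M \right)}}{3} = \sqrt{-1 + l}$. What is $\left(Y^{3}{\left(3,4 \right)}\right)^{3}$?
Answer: $- 314928 \sqrt{2} \approx -4.4538 \cdot 10^{5}$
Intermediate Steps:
$Y{\left(l,M \right)} = - 3 \sqrt{-1 + l}$
$\left(Y^{3}{\left(3,4 \right)}\right)^{3} = \left(\left(- 3 \sqrt{-1 + 3}\right)^{3}\right)^{3} = \left(\left(- 3 \sqrt{2}\right)^{3}\right)^{3} = \left(- 54 \sqrt{2}\right)^{3} = - 314928 \sqrt{2}$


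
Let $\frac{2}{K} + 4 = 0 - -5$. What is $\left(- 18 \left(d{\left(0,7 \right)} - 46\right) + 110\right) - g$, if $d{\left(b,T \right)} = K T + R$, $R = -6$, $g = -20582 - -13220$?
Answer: $8156$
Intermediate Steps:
$g = -7362$ ($g = -20582 + 13220 = -7362$)
$K = 2$ ($K = \frac{2}{-4 + \left(0 - -5\right)} = \frac{2}{-4 + \left(0 + 5\right)} = \frac{2}{-4 + 5} = \frac{2}{1} = 2 \cdot 1 = 2$)
$d{\left(b,T \right)} = -6 + 2 T$ ($d{\left(b,T \right)} = 2 T - 6 = -6 + 2 T$)
$\left(- 18 \left(d{\left(0,7 \right)} - 46\right) + 110\right) - g = \left(- 18 \left(\left(-6 + 2 \cdot 7\right) - 46\right) + 110\right) - -7362 = \left(- 18 \left(\left(-6 + 14\right) - 46\right) + 110\right) + 7362 = \left(- 18 \left(8 - 46\right) + 110\right) + 7362 = \left(\left(-18\right) \left(-38\right) + 110\right) + 7362 = \left(684 + 110\right) + 7362 = 794 + 7362 = 8156$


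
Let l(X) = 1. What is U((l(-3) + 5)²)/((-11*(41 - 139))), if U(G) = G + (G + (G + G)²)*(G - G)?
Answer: 18/539 ≈ 0.033395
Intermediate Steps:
U(G) = G (U(G) = G + (G + (2*G)²)*0 = G + (G + 4*G²)*0 = G + 0 = G)
U((l(-3) + 5)²)/((-11*(41 - 139))) = (1 + 5)²/((-11*(41 - 139))) = 6²/((-11*(-98))) = 36/1078 = 36*(1/1078) = 18/539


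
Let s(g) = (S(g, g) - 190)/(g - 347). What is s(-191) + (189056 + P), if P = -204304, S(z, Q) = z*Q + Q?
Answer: -4119762/269 ≈ -15315.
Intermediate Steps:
S(z, Q) = Q + Q*z (S(z, Q) = Q*z + Q = Q + Q*z)
s(g) = (-190 + g*(1 + g))/(-347 + g) (s(g) = (g*(1 + g) - 190)/(g - 347) = (-190 + g*(1 + g))/(-347 + g))
s(-191) + (189056 + P) = (-190 - 191*(1 - 191))/(-347 - 191) + (189056 - 204304) = (-190 - 191*(-190))/(-538) - 15248 = -(-190 + 36290)/538 - 15248 = -1/538*36100 - 15248 = -18050/269 - 15248 = -4119762/269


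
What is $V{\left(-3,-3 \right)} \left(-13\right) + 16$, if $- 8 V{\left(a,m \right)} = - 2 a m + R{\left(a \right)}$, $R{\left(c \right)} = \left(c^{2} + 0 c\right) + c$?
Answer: $- \frac{7}{2} \approx -3.5$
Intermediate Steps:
$R{\left(c \right)} = c + c^{2}$ ($R{\left(c \right)} = \left(c^{2} + 0\right) + c = c^{2} + c = c + c^{2}$)
$V{\left(a,m \right)} = - \frac{a \left(1 + a\right)}{8} + \frac{a m}{4}$ ($V{\left(a,m \right)} = - \frac{- 2 a m + a \left(1 + a\right)}{8} = - \frac{a \left(1 + a\right) - 2 a m}{8} = - \frac{a \left(1 + a\right)}{8} + \frac{a m}{4}$)
$V{\left(-3,-3 \right)} \left(-13\right) + 16 = \frac{1}{8} \left(-3\right) \left(-1 - -3 + 2 \left(-3\right)\right) \left(-13\right) + 16 = \frac{1}{8} \left(-3\right) \left(-1 + 3 - 6\right) \left(-13\right) + 16 = \frac{1}{8} \left(-3\right) \left(-4\right) \left(-13\right) + 16 = \frac{3}{2} \left(-13\right) + 16 = - \frac{39}{2} + 16 = - \frac{7}{2}$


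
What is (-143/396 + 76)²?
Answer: 7414729/1296 ≈ 5721.2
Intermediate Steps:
(-143/396 + 76)² = (-143*1/396 + 76)² = (-13/36 + 76)² = (2723/36)² = 7414729/1296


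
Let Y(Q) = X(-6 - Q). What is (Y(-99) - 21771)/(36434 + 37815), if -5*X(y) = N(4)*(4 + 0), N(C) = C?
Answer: -15553/53035 ≈ -0.29326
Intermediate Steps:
X(y) = -16/5 (X(y) = -4*(4 + 0)/5 = -4*4/5 = -⅕*16 = -16/5)
Y(Q) = -16/5
(Y(-99) - 21771)/(36434 + 37815) = (-16/5 - 21771)/(36434 + 37815) = -108871/5/74249 = -108871/5*1/74249 = -15553/53035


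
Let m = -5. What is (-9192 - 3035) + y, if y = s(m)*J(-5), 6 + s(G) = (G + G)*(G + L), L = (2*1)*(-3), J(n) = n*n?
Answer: -9627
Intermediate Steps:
J(n) = n**2
L = -6 (L = 2*(-3) = -6)
s(G) = -6 + 2*G*(-6 + G) (s(G) = -6 + (G + G)*(G - 6) = -6 + (2*G)*(-6 + G) = -6 + 2*G*(-6 + G))
y = 2600 (y = (-6 - 12*(-5) + 2*(-5)**2)*(-5)**2 = (-6 + 60 + 2*25)*25 = (-6 + 60 + 50)*25 = 104*25 = 2600)
(-9192 - 3035) + y = (-9192 - 3035) + 2600 = -12227 + 2600 = -9627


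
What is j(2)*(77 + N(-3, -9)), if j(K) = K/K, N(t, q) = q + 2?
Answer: 70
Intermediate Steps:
N(t, q) = 2 + q
j(K) = 1
j(2)*(77 + N(-3, -9)) = 1*(77 + (2 - 9)) = 1*(77 - 7) = 1*70 = 70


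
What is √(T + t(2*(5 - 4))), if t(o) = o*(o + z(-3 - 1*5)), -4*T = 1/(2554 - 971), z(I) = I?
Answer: I*√120284255/3166 ≈ 3.4641*I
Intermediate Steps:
T = -1/6332 (T = -1/(4*(2554 - 971)) = -¼/1583 = -¼*1/1583 = -1/6332 ≈ -0.00015793)
t(o) = o*(-8 + o) (t(o) = o*(o + (-3 - 1*5)) = o*(o + (-3 - 5)) = o*(o - 8) = o*(-8 + o))
√(T + t(2*(5 - 4))) = √(-1/6332 + (2*(5 - 4))*(-8 + 2*(5 - 4))) = √(-1/6332 + (2*1)*(-8 + 2*1)) = √(-1/6332 + 2*(-8 + 2)) = √(-1/6332 + 2*(-6)) = √(-1/6332 - 12) = √(-75985/6332) = I*√120284255/3166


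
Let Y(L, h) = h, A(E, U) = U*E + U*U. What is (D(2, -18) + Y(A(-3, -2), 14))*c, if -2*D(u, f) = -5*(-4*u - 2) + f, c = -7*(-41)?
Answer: -574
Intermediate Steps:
A(E, U) = U² + E*U (A(E, U) = E*U + U² = U² + E*U)
c = 287
D(u, f) = -5 - 10*u - f/2 (D(u, f) = -(-5*(-4*u - 2) + f)/2 = -(-5*(-2 - 4*u) + f)/2 = -((10 + 20*u) + f)/2 = -(10 + f + 20*u)/2 = -5 - 10*u - f/2)
(D(2, -18) + Y(A(-3, -2), 14))*c = ((-5 - 10*2 - ½*(-18)) + 14)*287 = ((-5 - 20 + 9) + 14)*287 = (-16 + 14)*287 = -2*287 = -574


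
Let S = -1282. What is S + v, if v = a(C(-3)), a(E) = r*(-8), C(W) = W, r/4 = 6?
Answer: -1474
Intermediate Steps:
r = 24 (r = 4*6 = 24)
a(E) = -192 (a(E) = 24*(-8) = -192)
v = -192
S + v = -1282 - 192 = -1474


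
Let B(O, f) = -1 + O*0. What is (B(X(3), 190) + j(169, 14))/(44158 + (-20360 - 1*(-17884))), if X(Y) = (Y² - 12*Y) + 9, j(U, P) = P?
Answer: 13/41682 ≈ 0.00031189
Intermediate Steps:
X(Y) = 9 + Y² - 12*Y
B(O, f) = -1 (B(O, f) = -1 + 0 = -1)
(B(X(3), 190) + j(169, 14))/(44158 + (-20360 - 1*(-17884))) = (-1 + 14)/(44158 + (-20360 - 1*(-17884))) = 13/(44158 + (-20360 + 17884)) = 13/(44158 - 2476) = 13/41682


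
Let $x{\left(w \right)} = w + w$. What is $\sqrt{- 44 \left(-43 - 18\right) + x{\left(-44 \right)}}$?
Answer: $2 \sqrt{649} \approx 50.951$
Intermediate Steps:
$x{\left(w \right)} = 2 w$
$\sqrt{- 44 \left(-43 - 18\right) + x{\left(-44 \right)}} = \sqrt{- 44 \left(-43 - 18\right) + 2 \left(-44\right)} = \sqrt{\left(-44\right) \left(-61\right) - 88} = \sqrt{2684 - 88} = \sqrt{2596} = 2 \sqrt{649}$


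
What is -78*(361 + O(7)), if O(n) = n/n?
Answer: -28236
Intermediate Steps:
O(n) = 1
-78*(361 + O(7)) = -78*(361 + 1) = -78*362 = -28236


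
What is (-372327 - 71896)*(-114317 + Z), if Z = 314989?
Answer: -89143117856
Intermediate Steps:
(-372327 - 71896)*(-114317 + Z) = (-372327 - 71896)*(-114317 + 314989) = -444223*200672 = -89143117856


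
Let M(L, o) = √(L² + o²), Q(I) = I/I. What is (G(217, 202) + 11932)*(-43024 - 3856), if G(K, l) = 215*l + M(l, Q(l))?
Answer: -2595370560 - 46880*√40805 ≈ -2.6048e+9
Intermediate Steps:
Q(I) = 1
G(K, l) = √(1 + l²) + 215*l (G(K, l) = 215*l + √(l² + 1²) = 215*l + √(l² + 1) = 215*l + √(1 + l²) = √(1 + l²) + 215*l)
(G(217, 202) + 11932)*(-43024 - 3856) = ((√(1 + 202²) + 215*202) + 11932)*(-43024 - 3856) = ((√(1 + 40804) + 43430) + 11932)*(-46880) = ((√40805 + 43430) + 11932)*(-46880) = ((43430 + √40805) + 11932)*(-46880) = (55362 + √40805)*(-46880) = -2595370560 - 46880*√40805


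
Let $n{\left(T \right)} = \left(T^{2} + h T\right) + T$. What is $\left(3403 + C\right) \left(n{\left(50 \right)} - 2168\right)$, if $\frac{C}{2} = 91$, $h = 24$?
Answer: $5671470$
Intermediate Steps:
$C = 182$ ($C = 2 \cdot 91 = 182$)
$n{\left(T \right)} = T^{2} + 25 T$ ($n{\left(T \right)} = \left(T^{2} + 24 T\right) + T = T^{2} + 25 T$)
$\left(3403 + C\right) \left(n{\left(50 \right)} - 2168\right) = \left(3403 + 182\right) \left(50 \left(25 + 50\right) - 2168\right) = 3585 \left(50 \cdot 75 - 2168\right) = 3585 \left(3750 - 2168\right) = 3585 \cdot 1582 = 5671470$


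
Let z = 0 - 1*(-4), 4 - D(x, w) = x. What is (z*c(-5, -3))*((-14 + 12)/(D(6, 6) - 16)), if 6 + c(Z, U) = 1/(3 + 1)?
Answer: -23/9 ≈ -2.5556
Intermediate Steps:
D(x, w) = 4 - x
z = 4 (z = 0 + 4 = 4)
c(Z, U) = -23/4 (c(Z, U) = -6 + 1/(3 + 1) = -6 + 1/4 = -23/4)
(z*c(-5, -3))*((-14 + 12)/(D(6, 6) - 16)) = (4*(-23/4))*((-14 + 12)/((4 - 1*6) - 16)) = -(-46)/((4 - 6) - 16) = -(-46)/(-2 - 16) = -(-46)/(-18) = -(-46)*(-1)/18 = -23*1/9 = -23/9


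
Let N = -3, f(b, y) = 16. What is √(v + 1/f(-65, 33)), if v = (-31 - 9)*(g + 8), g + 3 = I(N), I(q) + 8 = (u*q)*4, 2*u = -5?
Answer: I*√17279/4 ≈ 32.862*I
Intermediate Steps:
u = -5/2 (u = (½)*(-5) = -5/2 ≈ -2.5000)
I(q) = -8 - 10*q (I(q) = -8 - 5*q/2*4 = -8 - 10*q)
g = 19 (g = -3 + (-8 - 10*(-3)) = -3 + (-8 + 30) = -3 + 22 = 19)
v = -1080 (v = (-31 - 9)*(19 + 8) = -40*27 = -1080)
√(v + 1/f(-65, 33)) = √(-1080 + 1/16) = √(-17279/16) = I*√17279/4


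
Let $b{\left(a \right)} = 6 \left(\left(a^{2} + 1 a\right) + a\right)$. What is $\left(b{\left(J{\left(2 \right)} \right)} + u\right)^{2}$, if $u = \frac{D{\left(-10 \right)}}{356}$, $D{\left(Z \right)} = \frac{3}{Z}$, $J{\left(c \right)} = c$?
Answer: $\frac{29198949129}{12673600} \approx 2303.9$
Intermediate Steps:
$b{\left(a \right)} = 6 a^{2} + 12 a$ ($b{\left(a \right)} = 6 \left(\left(a^{2} + a\right) + a\right) = 6 \left(\left(a + a^{2}\right) + a\right) = 6 \left(a^{2} + 2 a\right) = 6 a^{2} + 12 a$)
$u = - \frac{3}{3560}$ ($u = \frac{3 \frac{1}{-10}}{356} = 3 \left(- \frac{1}{10}\right) \frac{1}{356} = \left(- \frac{3}{10}\right) \frac{1}{356} = - \frac{3}{3560} \approx -0.0008427$)
$\left(b{\left(J{\left(2 \right)} \right)} + u\right)^{2} = \left(6 \cdot 2 \left(2 + 2\right) - \frac{3}{3560}\right)^{2} = \left(6 \cdot 2 \cdot 4 - \frac{3}{3560}\right)^{2} = \left(48 - \frac{3}{3560}\right)^{2} = \left(\frac{170877}{3560}\right)^{2} = \frac{29198949129}{12673600}$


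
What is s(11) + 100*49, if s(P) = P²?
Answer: 5021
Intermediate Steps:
s(11) + 100*49 = 11² + 100*49 = 121 + 4900 = 5021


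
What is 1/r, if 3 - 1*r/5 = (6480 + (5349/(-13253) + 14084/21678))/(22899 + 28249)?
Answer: 7347372708516/105556177627865 ≈ 0.069606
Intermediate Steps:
r = 105556177627865/7347372708516 (r = 15 - 5*(6480 + (5349/(-13253) + 14084/21678))/(22899 + 28249) = 15 - 5*(6480 + (5349*(-1/13253) + 14084*(1/21678)))/51148 = 15 - 5*(6480 + (-5349/13253 + 7042/10839))/51148 = 15 - 5*(6480 + 35349815/143649267)/51148 = 15 - 4654412999875/(143649267*51148) = 15 - 5*930882599975/7347372708516 = 15 - 4654412999875/7347372708516 = 105556177627865/7347372708516 ≈ 14.367)
1/r = 1/(105556177627865/7347372708516) = 7347372708516/105556177627865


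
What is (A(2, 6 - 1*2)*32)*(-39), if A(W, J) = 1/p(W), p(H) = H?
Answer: -624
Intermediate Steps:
A(W, J) = 1/W
(A(2, 6 - 1*2)*32)*(-39) = (32/2)*(-39) = ((½)*32)*(-39) = 16*(-39) = -624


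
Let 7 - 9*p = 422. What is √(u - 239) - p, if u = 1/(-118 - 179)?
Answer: 415/9 + 2*I*√585618/99 ≈ 46.111 + 15.46*I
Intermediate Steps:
p = -415/9 (p = 7/9 - ⅑*422 = 7/9 - 422/9 = -415/9 ≈ -46.111)
u = -1/297 (u = 1/(-297) = -1/297 ≈ -0.0033670)
√(u - 239) - p = √(-1/297 - 239) - 1*(-415/9) = √(-70984/297) + 415/9 = 2*I*√585618/99 + 415/9 = 415/9 + 2*I*√585618/99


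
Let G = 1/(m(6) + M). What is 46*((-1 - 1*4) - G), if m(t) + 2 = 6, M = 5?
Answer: -2116/9 ≈ -235.11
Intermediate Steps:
m(t) = 4 (m(t) = -2 + 6 = 4)
G = ⅑ (G = 1/(4 + 5) = 1/9 = ⅑ ≈ 0.11111)
46*((-1 - 1*4) - G) = 46*((-1 - 1*4) - 1*⅑) = 46*((-1 - 4) - ⅑) = 46*(-5 - ⅑) = 46*(-46/9) = -2116/9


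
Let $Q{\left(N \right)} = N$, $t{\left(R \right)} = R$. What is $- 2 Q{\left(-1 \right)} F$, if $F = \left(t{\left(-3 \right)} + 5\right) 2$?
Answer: $8$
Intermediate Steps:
$F = 4$ ($F = \left(-3 + 5\right) 2 = 2 \cdot 2 = 4$)
$- 2 Q{\left(-1 \right)} F = \left(-2\right) \left(-1\right) 4 = 2 \cdot 4 = 8$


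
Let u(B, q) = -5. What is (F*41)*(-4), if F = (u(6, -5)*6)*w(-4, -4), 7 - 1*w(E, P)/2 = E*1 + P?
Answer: 147600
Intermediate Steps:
w(E, P) = 14 - 2*E - 2*P (w(E, P) = 14 - 2*(E*1 + P) = 14 - 2*(E + P) = 14 + (-2*E - 2*P) = 14 - 2*E - 2*P)
F = -900 (F = (-5*6)*(14 - 2*(-4) - 2*(-4)) = -30*(14 + 8 + 8) = -30*30 = -900)
(F*41)*(-4) = -900*41*(-4) = -36900*(-4) = 147600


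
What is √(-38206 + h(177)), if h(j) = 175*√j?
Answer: √(-38206 + 175*√177) ≈ 189.41*I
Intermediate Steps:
√(-38206 + h(177)) = √(-38206 + 175*√177)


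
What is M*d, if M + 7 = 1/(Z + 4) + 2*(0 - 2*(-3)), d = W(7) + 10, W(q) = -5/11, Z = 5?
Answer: 1610/33 ≈ 48.788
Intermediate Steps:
W(q) = -5/11 (W(q) = -5*1/11 = -5/11)
d = 105/11 (d = -5/11 + 10 = 105/11 ≈ 9.5455)
M = 46/9 (M = -7 + (1/(5 + 4) + 2*(0 - 2*(-3))) = -7 + (1/9 + 2*(0 + 6)) = -7 + (1/9 + 2*6) = -7 + (1/9 + 12) = -7 + 109/9 = 46/9 ≈ 5.1111)
M*d = (46/9)*(105/11) = 1610/33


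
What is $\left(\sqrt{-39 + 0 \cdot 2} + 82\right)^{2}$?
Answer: $\left(82 + i \sqrt{39}\right)^{2} \approx 6685.0 + 1024.2 i$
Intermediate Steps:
$\left(\sqrt{-39 + 0 \cdot 2} + 82\right)^{2} = \left(\sqrt{-39 + 0} + 82\right)^{2} = \left(\sqrt{-39} + 82\right)^{2} = \left(i \sqrt{39} + 82\right)^{2} = \left(82 + i \sqrt{39}\right)^{2}$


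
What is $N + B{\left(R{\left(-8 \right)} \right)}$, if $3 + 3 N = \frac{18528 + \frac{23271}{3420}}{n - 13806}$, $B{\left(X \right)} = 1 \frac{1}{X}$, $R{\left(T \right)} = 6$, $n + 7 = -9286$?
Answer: $- \frac{86961827}{78998580} \approx -1.1008$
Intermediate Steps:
$n = -9293$ ($n = -7 - 9286 = -9293$)
$B{\left(X \right)} = \frac{1}{X}$
$N = - \frac{100128257}{78998580}$ ($N = -1 + \frac{\left(18528 + \frac{23271}{3420}\right) \frac{1}{-9293 - 13806}}{3} = -1 + \frac{\left(18528 + 23271 \cdot \frac{1}{3420}\right) \frac{1}{-23099}}{3} = -1 + \frac{\left(18528 + \frac{7757}{1140}\right) \left(- \frac{1}{23099}\right)}{3} = -1 + \frac{\frac{21129677}{1140} \left(- \frac{1}{23099}\right)}{3} = -1 + \frac{1}{3} \left(- \frac{21129677}{26332860}\right) = -1 - \frac{21129677}{78998580} = - \frac{100128257}{78998580} \approx -1.2675$)
$N + B{\left(R{\left(-8 \right)} \right)} = - \frac{100128257}{78998580} + \frac{1}{6} = - \frac{86961827}{78998580}$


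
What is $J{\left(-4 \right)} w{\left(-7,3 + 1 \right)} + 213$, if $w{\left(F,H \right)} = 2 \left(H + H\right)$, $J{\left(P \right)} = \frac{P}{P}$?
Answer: $229$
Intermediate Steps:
$J{\left(P \right)} = 1$
$w{\left(F,H \right)} = 4 H$ ($w{\left(F,H \right)} = 2 \cdot 2 H = 4 H$)
$J{\left(-4 \right)} w{\left(-7,3 + 1 \right)} + 213 = 1 \cdot 4 \left(3 + 1\right) + 213 = 1 \cdot 4 \cdot 4 + 213 = 1 \cdot 16 + 213 = 16 + 213 = 229$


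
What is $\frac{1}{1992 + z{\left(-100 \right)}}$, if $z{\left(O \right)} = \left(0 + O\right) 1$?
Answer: $\frac{1}{1892} \approx 0.00052854$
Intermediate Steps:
$z{\left(O \right)} = O$ ($z{\left(O \right)} = O 1 = O$)
$\frac{1}{1992 + z{\left(-100 \right)}} = \frac{1}{1992 - 100} = \frac{1}{1892}$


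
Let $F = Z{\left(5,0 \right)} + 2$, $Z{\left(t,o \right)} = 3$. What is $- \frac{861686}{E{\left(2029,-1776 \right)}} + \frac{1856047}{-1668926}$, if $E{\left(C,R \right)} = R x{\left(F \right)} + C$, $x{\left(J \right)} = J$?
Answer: $\frac{1425374391239}{11433812026} \approx 124.66$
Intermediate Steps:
$F = 5$ ($F = 3 + 2 = 5$)
$E{\left(C,R \right)} = C + 5 R$ ($E{\left(C,R \right)} = R 5 + C = 5 R + C = C + 5 R$)
$- \frac{861686}{E{\left(2029,-1776 \right)}} + \frac{1856047}{-1668926} = - \frac{861686}{2029 + 5 \left(-1776\right)} + \frac{1856047}{-1668926} = - \frac{861686}{2029 - 8880} + 1856047 \left(- \frac{1}{1668926}\right) = - \frac{861686}{-6851} - \frac{1856047}{1668926} = \left(-861686\right) \left(- \frac{1}{6851}\right) - \frac{1856047}{1668926} = \frac{861686}{6851} - \frac{1856047}{1668926} = \frac{1425374391239}{11433812026}$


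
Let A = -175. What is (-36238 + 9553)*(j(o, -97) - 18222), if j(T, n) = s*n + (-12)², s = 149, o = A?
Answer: 868089735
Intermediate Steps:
o = -175
j(T, n) = 144 + 149*n (j(T, n) = 149*n + (-12)² = 149*n + 144 = 144 + 149*n)
(-36238 + 9553)*(j(o, -97) - 18222) = (-36238 + 9553)*((144 + 149*(-97)) - 18222) = -26685*((144 - 14453) - 18222) = -26685*(-14309 - 18222) = -26685*(-32531) = 868089735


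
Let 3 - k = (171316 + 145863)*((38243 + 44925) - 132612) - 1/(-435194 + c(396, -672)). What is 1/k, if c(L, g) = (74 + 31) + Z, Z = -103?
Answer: 435192/6824941397272967 ≈ 6.3765e-11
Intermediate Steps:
c(L, g) = 2 (c(L, g) = (74 + 31) - 103 = 105 - 103 = 2)
k = 6824941397272967/435192 (k = 3 - ((171316 + 145863)*((38243 + 44925) - 132612) - 1/(-435194 + 2)) = 3 - (317179*(83168 - 132612) - 1/(-435192)) = 3 - (317179*(-49444) - 1*(-1/435192)) = 3 - (-15682598476 + 1/435192) = 3 - 1*(-6824941395967391/435192) = 3 + 6824941395967391/435192 = 6824941397272967/435192 ≈ 1.5683e+10)
1/k = 1/(6824941397272967/435192) = 435192/6824941397272967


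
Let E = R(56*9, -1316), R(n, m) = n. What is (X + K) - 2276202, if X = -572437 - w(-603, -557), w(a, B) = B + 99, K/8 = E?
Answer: -2844149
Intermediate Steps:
E = 504 (E = 56*9 = 504)
K = 4032 (K = 8*504 = 4032)
w(a, B) = 99 + B
X = -571979 (X = -572437 - (99 - 557) = -572437 - 1*(-458) = -572437 + 458 = -571979)
(X + K) - 2276202 = (-571979 + 4032) - 2276202 = -567947 - 2276202 = -2844149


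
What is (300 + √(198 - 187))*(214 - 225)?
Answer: -3300 - 11*√11 ≈ -3336.5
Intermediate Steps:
(300 + √(198 - 187))*(214 - 225) = (300 + √11)*(-11) = -3300 - 11*√11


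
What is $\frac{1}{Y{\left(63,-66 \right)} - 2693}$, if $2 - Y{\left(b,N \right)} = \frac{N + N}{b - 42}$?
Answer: $- \frac{7}{18793} \approx -0.00037248$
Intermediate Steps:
$Y{\left(b,N \right)} = 2 - \frac{2 N}{-42 + b}$ ($Y{\left(b,N \right)} = 2 - \frac{N + N}{b - 42} = 2 - \frac{2 N}{-42 + b}$)
$\frac{1}{Y{\left(63,-66 \right)} - 2693} = \frac{1}{\frac{2 \left(-42 + 63 - -66\right)}{-42 + 63} - 2693} = \frac{1}{\frac{2 \left(-42 + 63 + 66\right)}{21} - 2693} = \frac{1}{2 \cdot \frac{1}{21} \cdot 87 - 2693} = \frac{1}{\frac{58}{7} - 2693} = \frac{1}{- \frac{18793}{7}} = - \frac{7}{18793}$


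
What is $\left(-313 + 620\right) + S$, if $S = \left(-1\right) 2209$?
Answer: $-1902$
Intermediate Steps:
$S = -2209$
$\left(-313 + 620\right) + S = \left(-313 + 620\right) - 2209 = 307 - 2209 = -1902$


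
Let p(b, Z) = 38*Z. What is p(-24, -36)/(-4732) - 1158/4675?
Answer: 228936/5530525 ≈ 0.041395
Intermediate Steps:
p(-24, -36)/(-4732) - 1158/4675 = (38*(-36))/(-4732) - 1158/4675 = -1368*(-1/4732) - 1158*1/4675 = 342/1183 - 1158/4675 = 228936/5530525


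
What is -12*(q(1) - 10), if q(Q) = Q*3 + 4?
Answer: 36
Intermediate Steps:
q(Q) = 4 + 3*Q (q(Q) = 3*Q + 4 = 4 + 3*Q)
-12*(q(1) - 10) = -12*((4 + 3*1) - 10) = -12*((4 + 3) - 10) = -12*(7 - 10) = -12*(-3) = 36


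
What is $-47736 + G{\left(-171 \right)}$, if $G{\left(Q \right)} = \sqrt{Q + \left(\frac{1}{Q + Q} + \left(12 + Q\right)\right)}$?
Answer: $-47736 + \frac{i \sqrt{4288718}}{114} \approx -47736.0 + 18.166 i$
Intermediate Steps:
$G{\left(Q \right)} = \sqrt{12 + \frac{1}{2 Q} + 2 Q}$ ($G{\left(Q \right)} = \sqrt{Q + \left(\frac{1}{2 Q} + \left(12 + Q\right)\right)} = \sqrt{Q + \left(12 + Q + \frac{1}{2 Q}\right)} = \sqrt{12 + \frac{1}{2 Q} + 2 Q}$)
$-47736 + G{\left(-171 \right)} = -47736 + \frac{\sqrt{48 + \frac{2}{-171} + 8 \left(-171\right)}}{2} = -47736 + \frac{\sqrt{48 + 2 \left(- \frac{1}{171}\right) - 1368}}{2} = -47736 + \frac{\sqrt{48 - \frac{2}{171} - 1368}}{2} = -47736 + \frac{\sqrt{- \frac{225722}{171}}}{2} = -47736 + \frac{\frac{1}{57} i \sqrt{4288718}}{2} = -47736 + \frac{i \sqrt{4288718}}{114}$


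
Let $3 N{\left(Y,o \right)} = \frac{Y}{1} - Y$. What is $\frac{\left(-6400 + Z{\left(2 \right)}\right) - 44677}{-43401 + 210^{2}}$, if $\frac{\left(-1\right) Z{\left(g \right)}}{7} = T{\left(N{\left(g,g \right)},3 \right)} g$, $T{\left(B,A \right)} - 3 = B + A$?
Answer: $- \frac{51161}{699} \approx -73.192$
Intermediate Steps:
$N{\left(Y,o \right)} = 0$ ($N{\left(Y,o \right)} = \frac{\frac{Y}{1} - Y}{3} = \frac{Y 1 - Y}{3} = \frac{Y - Y}{3} = \frac{1}{3} \cdot 0 = 0$)
$T{\left(B,A \right)} = 3 + A + B$ ($T{\left(B,A \right)} = 3 + \left(B + A\right) = 3 + \left(A + B\right) = 3 + A + B$)
$Z{\left(g \right)} = - 42 g$ ($Z{\left(g \right)} = - 7 \left(3 + 3 + 0\right) g = - 7 \cdot 6 g = - 42 g$)
$\frac{\left(-6400 + Z{\left(2 \right)}\right) - 44677}{-43401 + 210^{2}} = \frac{\left(-6400 - 84\right) - 44677}{-43401 + 210^{2}} = \frac{\left(-6400 - 84\right) - 44677}{-43401 + 44100} = \frac{-6484 - 44677}{699} = \left(-51161\right) \frac{1}{699} = - \frac{51161}{699}$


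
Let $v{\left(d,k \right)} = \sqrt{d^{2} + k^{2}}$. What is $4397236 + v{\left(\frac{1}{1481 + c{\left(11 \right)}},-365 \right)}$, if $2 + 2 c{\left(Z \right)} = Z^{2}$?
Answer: $4397236 + \frac{\sqrt{1264646439229}}{3081} \approx 4.3976 \cdot 10^{6}$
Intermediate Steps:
$c{\left(Z \right)} = -1 + \frac{Z^{2}}{2}$
$4397236 + v{\left(\frac{1}{1481 + c{\left(11 \right)}},-365 \right)} = 4397236 + \sqrt{\left(\frac{1}{1481 - \left(1 - \frac{11^{2}}{2}\right)}\right)^{2} + \left(-365\right)^{2}} = 4397236 + \sqrt{\left(\frac{1}{1481 + \left(-1 + \frac{1}{2} \cdot 121\right)}\right)^{2} + 133225} = 4397236 + \sqrt{\left(\frac{1}{1481 + \left(-1 + \frac{121}{2}\right)}\right)^{2} + 133225} = 4397236 + \sqrt{\left(\frac{1}{1481 + \frac{119}{2}}\right)^{2} + 133225} = 4397236 + \sqrt{\left(\frac{1}{\frac{3081}{2}}\right)^{2} + 133225} = 4397236 + \sqrt{\left(\frac{2}{3081}\right)^{2} + 133225} = 4397236 + \sqrt{\frac{4}{9492561} + 133225} = 4397236 + \sqrt{\frac{1264646439229}{9492561}} = 4397236 + \frac{\sqrt{1264646439229}}{3081}$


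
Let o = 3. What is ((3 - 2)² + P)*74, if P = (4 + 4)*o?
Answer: 1850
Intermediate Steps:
P = 24 (P = (4 + 4)*3 = 8*3 = 24)
((3 - 2)² + P)*74 = ((3 - 2)² + 24)*74 = (1² + 24)*74 = (1 + 24)*74 = 25*74 = 1850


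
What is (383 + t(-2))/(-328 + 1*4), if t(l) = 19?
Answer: -67/54 ≈ -1.2407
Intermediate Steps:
(383 + t(-2))/(-328 + 1*4) = (383 + 19)/(-328 + 1*4) = 402/(-328 + 4) = 402/(-324) = 402*(-1/324) = -67/54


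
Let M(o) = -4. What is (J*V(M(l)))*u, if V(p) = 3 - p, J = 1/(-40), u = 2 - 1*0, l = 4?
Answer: -7/20 ≈ -0.35000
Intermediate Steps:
u = 2 (u = 2 + 0 = 2)
J = -1/40 ≈ -0.025000
(J*V(M(l)))*u = -(3 - 1*(-4))/40*2 = -(3 + 4)/40*2 = -1/40*7*2 = -7/40*2 = -7/20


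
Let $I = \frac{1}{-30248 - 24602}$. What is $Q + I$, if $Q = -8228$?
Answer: $- \frac{451305801}{54850} \approx -8228.0$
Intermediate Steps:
$I = - \frac{1}{54850}$ ($I = \frac{1}{-30248 - 24602} = \frac{1}{-54850} = - \frac{1}{54850} \approx -1.8232 \cdot 10^{-5}$)
$Q + I = -8228 - \frac{1}{54850} = - \frac{451305801}{54850}$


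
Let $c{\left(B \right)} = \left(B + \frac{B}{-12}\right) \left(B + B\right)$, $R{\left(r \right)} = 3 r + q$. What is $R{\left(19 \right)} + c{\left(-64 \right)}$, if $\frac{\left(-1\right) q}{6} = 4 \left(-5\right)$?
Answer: $\frac{23059}{3} \approx 7686.3$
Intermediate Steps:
$q = 120$ ($q = - 6 \cdot 4 \left(-5\right) = \left(-6\right) \left(-20\right) = 120$)
$R{\left(r \right)} = 120 + 3 r$ ($R{\left(r \right)} = 3 r + 120 = 120 + 3 r$)
$c{\left(B \right)} = \frac{11 B^{2}}{6}$ ($c{\left(B \right)} = \left(B + B \left(- \frac{1}{12}\right)\right) 2 B = \left(B - \frac{B}{12}\right) 2 B = \frac{11 B}{12} \cdot 2 B = \frac{11 B^{2}}{6}$)
$R{\left(19 \right)} + c{\left(-64 \right)} = \left(120 + 3 \cdot 19\right) + \frac{11 \left(-64\right)^{2}}{6} = \left(120 + 57\right) + \frac{11}{6} \cdot 4096 = 177 + \frac{22528}{3} = \frac{23059}{3}$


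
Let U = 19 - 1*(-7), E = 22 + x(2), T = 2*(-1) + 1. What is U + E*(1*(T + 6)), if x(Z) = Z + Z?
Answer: 156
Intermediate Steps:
x(Z) = 2*Z
T = -1 (T = -2 + 1 = -1)
E = 26 (E = 22 + 2*2 = 22 + 4 = 26)
U = 26 (U = 19 + 7 = 26)
U + E*(1*(T + 6)) = 26 + 26*(1*(-1 + 6)) = 26 + 26*(1*5) = 26 + 26*5 = 26 + 130 = 156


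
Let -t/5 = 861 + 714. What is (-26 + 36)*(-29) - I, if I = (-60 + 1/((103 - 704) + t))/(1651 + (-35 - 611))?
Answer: -2469821639/8518380 ≈ -289.94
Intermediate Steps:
t = -7875 (t = -5*(861 + 714) = -5*1575 = -7875)
I = -508561/8518380 (I = (-60 + 1/((103 - 704) - 7875))/(1651 + (-35 - 611)) = (-60 + 1/(-601 - 7875))/(1651 - 646) = (-60 + 1/(-8476))/1005 = (-60 - 1/8476)*(1/1005) = -508561/8476*1/1005 = -508561/8518380 ≈ -0.059702)
(-26 + 36)*(-29) - I = (-26 + 36)*(-29) - 1*(-508561/8518380) = 10*(-29) + 508561/8518380 = -290 + 508561/8518380 = -2469821639/8518380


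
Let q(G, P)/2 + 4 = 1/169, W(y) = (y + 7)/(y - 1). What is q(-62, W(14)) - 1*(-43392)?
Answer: 7331898/169 ≈ 43384.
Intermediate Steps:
W(y) = (7 + y)/(-1 + y)
q(G, P) = -1350/169 (q(G, P) = -8 + 2/169 = -1350/169)
q(-62, W(14)) - 1*(-43392) = -1350/169 - 1*(-43392) = -1350/169 + 43392 = 7331898/169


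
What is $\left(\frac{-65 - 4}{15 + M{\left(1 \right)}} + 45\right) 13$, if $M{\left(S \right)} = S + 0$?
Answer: $\frac{8463}{16} \approx 528.94$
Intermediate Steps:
$M{\left(S \right)} = S$
$\left(\frac{-65 - 4}{15 + M{\left(1 \right)}} + 45\right) 13 = \left(\frac{-65 - 4}{15 + 1} + 45\right) 13 = \left(- \frac{69}{16} + 45\right) 13 = \frac{651}{16} \cdot 13 = \frac{8463}{16}$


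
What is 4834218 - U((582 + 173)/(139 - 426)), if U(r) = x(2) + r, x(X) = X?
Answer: 1387420747/287 ≈ 4.8342e+6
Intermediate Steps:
U(r) = 2 + r
4834218 - U((582 + 173)/(139 - 426)) = 4834218 - (2 + (582 + 173)/(139 - 426)) = 4834218 - (2 + 755/(-287)) = 4834218 - (2 + 755*(-1/287)) = 4834218 - (2 - 755/287) = 4834218 - 1*(-181/287) = 4834218 + 181/287 = 1387420747/287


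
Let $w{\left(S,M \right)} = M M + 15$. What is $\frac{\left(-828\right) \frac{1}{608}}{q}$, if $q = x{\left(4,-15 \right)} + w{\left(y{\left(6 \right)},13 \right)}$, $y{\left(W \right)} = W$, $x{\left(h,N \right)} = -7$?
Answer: $- \frac{69}{8968} \approx -0.007694$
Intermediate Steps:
$w{\left(S,M \right)} = 15 + M^{2}$ ($w{\left(S,M \right)} = M^{2} + 15 = 15 + M^{2}$)
$q = 177$ ($q = -7 + \left(15 + 13^{2}\right) = -7 + \left(15 + 169\right) = -7 + 184 = 177$)
$\frac{\left(-828\right) \frac{1}{608}}{q} = \frac{\left(-828\right) \frac{1}{608}}{177} = \left(-828\right) \frac{1}{608} \cdot \frac{1}{177} = \left(- \frac{207}{152}\right) \frac{1}{177} = - \frac{69}{8968}$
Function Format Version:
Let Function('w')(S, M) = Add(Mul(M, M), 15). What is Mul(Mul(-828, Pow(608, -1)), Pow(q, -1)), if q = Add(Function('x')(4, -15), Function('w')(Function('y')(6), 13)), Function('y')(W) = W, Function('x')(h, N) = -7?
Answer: Rational(-69, 8968) ≈ -0.0076940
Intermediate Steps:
Function('w')(S, M) = Add(15, Pow(M, 2)) (Function('w')(S, M) = Add(Pow(M, 2), 15) = Add(15, Pow(M, 2)))
q = 177 (q = Add(-7, Add(15, Pow(13, 2))) = Add(-7, Add(15, 169)) = Add(-7, 184) = 177)
Mul(Mul(-828, Pow(608, -1)), Pow(q, -1)) = Mul(Mul(-828, Pow(608, -1)), Pow(177, -1)) = Mul(Mul(-828, Rational(1, 608)), Rational(1, 177)) = Mul(Rational(-207, 152), Rational(1, 177)) = Rational(-69, 8968)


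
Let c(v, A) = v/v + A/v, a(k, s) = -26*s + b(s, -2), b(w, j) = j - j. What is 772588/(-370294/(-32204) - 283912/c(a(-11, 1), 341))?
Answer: 3918666772440/118918647929 ≈ 32.953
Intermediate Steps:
b(w, j) = 0
a(k, s) = -26*s (a(k, s) = -26*s + 0 = -26*s)
c(v, A) = 1 + A/v
772588/(-370294/(-32204) - 283912/c(a(-11, 1), 341)) = 772588/(-370294/(-32204) - 283912*(-26/(341 - 26*1))) = 772588/(-370294*(-1/32204) - 283912*(-26/(341 - 26))) = 772588/(185147/16102 - 283912/((-1/26*315))) = 772588/(185147/16102 - 283912/(-315/26)) = 772588/(185147/16102 - 283912*(-26/315)) = 772588/(185147/16102 + 7381712/315) = 772588/(118918647929/5072130) = 772588*(5072130/118918647929) = 3918666772440/118918647929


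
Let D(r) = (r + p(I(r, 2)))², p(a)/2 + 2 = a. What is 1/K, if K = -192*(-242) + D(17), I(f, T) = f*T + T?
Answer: 1/53689 ≈ 1.8626e-5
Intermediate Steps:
I(f, T) = T + T*f (I(f, T) = T*f + T = T + T*f)
p(a) = -4 + 2*a
D(r) = 25*r² (D(r) = (r + (-4 + 2*(2*(1 + r))))² = (r + (-4 + 2*(2 + 2*r)))² = (r + (-4 + (4 + 4*r)))² = (r + 4*r)² = (5*r)² = 25*r²)
K = 53689 (K = -192*(-242) + 25*17² = 46464 + 25*289 = 46464 + 7225 = 53689)
1/K = 1/53689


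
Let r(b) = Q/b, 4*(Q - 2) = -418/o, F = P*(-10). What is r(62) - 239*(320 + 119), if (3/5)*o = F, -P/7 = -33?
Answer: -4553569981/43400 ≈ -1.0492e+5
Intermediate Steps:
P = 231 (P = -7*(-33) = 231)
F = -2310 (F = 231*(-10) = -2310)
o = -3850 (o = (5/3)*(-2310) = -3850)
Q = 1419/700 (Q = 2 + (-418/(-3850))/4 = 2 + (-418*(-1/3850))/4 = 2 + (¼)*(19/175) = 2 + 19/700 = 1419/700 ≈ 2.0271)
r(b) = 1419/(700*b)
r(62) - 239*(320 + 119) = (1419/700)/62 - 239*(320 + 119) = (1419/700)*(1/62) - 239*439 = 1419/43400 - 104921 = -4553569981/43400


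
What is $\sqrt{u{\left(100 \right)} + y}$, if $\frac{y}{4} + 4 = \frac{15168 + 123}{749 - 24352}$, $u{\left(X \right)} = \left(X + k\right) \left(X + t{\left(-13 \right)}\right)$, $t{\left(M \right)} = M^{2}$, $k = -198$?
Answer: $\frac{i \sqrt{14696669896094}}{23603} \approx 162.42 i$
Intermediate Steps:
$u{\left(X \right)} = \left(-198 + X\right) \left(169 + X\right)$ ($u{\left(X \right)} = \left(X - 198\right) \left(X + \left(-13\right)^{2}\right) = \left(-198 + X\right) \left(X + 169\right) = \left(-198 + X\right) \left(169 + X\right)$)
$y = - \frac{438812}{23603}$ ($y = -16 + 4 \frac{15168 + 123}{749 - 24352} = -16 + 4 \frac{15291}{-23603} = -16 + 4 \cdot 15291 \left(- \frac{1}{23603}\right) = -16 + 4 \left(- \frac{15291}{23603}\right) = -16 - \frac{61164}{23603} = - \frac{438812}{23603} \approx -18.591$)
$\sqrt{u{\left(100 \right)} + y} = \sqrt{\left(-33462 + 100^{2} - 2900\right) - \frac{438812}{23603}} = \sqrt{\left(-33462 + 10000 - 2900\right) - \frac{438812}{23603}} = \sqrt{-26362 - \frac{438812}{23603}} = \sqrt{- \frac{622661098}{23603}} = \frac{i \sqrt{14696669896094}}{23603}$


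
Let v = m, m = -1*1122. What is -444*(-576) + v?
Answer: 254622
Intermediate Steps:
m = -1122
v = -1122
-444*(-576) + v = -444*(-576) - 1122 = 255744 - 1122 = 254622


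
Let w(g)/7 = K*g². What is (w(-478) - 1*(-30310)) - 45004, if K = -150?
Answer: -239922894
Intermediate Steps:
w(g) = -1050*g² (w(g) = 7*(-150*g²) = -1050*g²)
(w(-478) - 1*(-30310)) - 45004 = (-1050*(-478)² - 1*(-30310)) - 45004 = (-1050*228484 + 30310) - 45004 = (-239908200 + 30310) - 45004 = -239877890 - 45004 = -239922894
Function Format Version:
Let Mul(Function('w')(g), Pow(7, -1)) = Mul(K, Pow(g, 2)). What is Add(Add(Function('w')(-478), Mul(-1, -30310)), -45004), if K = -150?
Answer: -239922894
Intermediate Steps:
Function('w')(g) = Mul(-1050, Pow(g, 2)) (Function('w')(g) = Mul(7, Mul(-150, Pow(g, 2))) = Mul(-1050, Pow(g, 2)))
Add(Add(Function('w')(-478), Mul(-1, -30310)), -45004) = Add(Add(Mul(-1050, Pow(-478, 2)), Mul(-1, -30310)), -45004) = Add(Add(Mul(-1050, 228484), 30310), -45004) = Add(Add(-239908200, 30310), -45004) = Add(-239877890, -45004) = -239922894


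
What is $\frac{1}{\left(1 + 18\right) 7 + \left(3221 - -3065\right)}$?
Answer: $\frac{1}{6419} \approx 0.00015579$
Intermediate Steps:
$\frac{1}{\left(1 + 18\right) 7 + \left(3221 - -3065\right)} = \frac{1}{19 \cdot 7 + \left(3221 + 3065\right)} = \frac{1}{133 + 6286} = \frac{1}{6419}$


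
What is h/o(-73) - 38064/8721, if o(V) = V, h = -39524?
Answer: 113970044/212211 ≈ 537.06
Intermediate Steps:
h/o(-73) - 38064/8721 = -39524/(-73) - 38064/8721 = -39524*(-1/73) - 38064*1/8721 = 39524/73 - 12688/2907 = 113970044/212211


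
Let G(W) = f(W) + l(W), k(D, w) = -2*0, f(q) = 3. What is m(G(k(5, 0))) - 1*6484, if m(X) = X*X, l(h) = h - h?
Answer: -6475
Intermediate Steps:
l(h) = 0
k(D, w) = 0
G(W) = 3 (G(W) = 3 + 0 = 3)
m(X) = X²
m(G(k(5, 0))) - 1*6484 = 3² - 1*6484 = 9 - 6484 = -6475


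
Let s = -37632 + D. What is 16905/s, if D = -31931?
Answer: -16905/69563 ≈ -0.24302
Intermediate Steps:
s = -69563 (s = -37632 - 31931 = -69563)
16905/s = 16905/(-69563) = 16905*(-1/69563) = -16905/69563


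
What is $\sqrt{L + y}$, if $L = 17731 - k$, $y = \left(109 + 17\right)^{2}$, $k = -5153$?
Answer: $2 \sqrt{9690} \approx 196.88$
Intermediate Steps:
$y = 15876$ ($y = 126^{2} = 15876$)
$L = 22884$ ($L = 17731 - -5153 = 17731 + 5153 = 22884$)
$\sqrt{L + y} = \sqrt{22884 + 15876} = \sqrt{38760} = 2 \sqrt{9690}$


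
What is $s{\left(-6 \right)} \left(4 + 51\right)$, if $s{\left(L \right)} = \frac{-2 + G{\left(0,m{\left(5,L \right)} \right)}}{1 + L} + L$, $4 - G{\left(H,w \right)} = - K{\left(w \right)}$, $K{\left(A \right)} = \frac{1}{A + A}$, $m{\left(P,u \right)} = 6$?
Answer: $- \frac{4235}{12} \approx -352.92$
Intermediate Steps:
$K{\left(A \right)} = \frac{1}{2 A}$
$G{\left(H,w \right)} = 4 + \frac{1}{2 w}$ ($G{\left(H,w \right)} = 4 - - \frac{1}{2 w} = 4 + \frac{1}{2 w}$)
$s{\left(L \right)} = L + \frac{25}{12 \left(1 + L\right)}$ ($s{\left(L \right)} = \frac{-2 + \left(4 + \frac{1}{2 \cdot 6}\right)}{1 + L} + L = \frac{-2 + \left(4 + \frac{1}{2} \cdot \frac{1}{6}\right)}{1 + L} + L = \frac{-2 + \left(4 + \frac{1}{12}\right)}{1 + L} + L = \frac{-2 + \frac{49}{12}}{1 + L} + L = \frac{25}{12 \left(1 + L\right)} + L = L + \frac{25}{12 \left(1 + L\right)}$)
$s{\left(-6 \right)} \left(4 + 51\right) = \frac{\frac{25}{12} - 6 + \left(-6\right)^{2}}{1 - 6} \left(4 + 51\right) = \frac{\frac{25}{12} - 6 + 36}{-5} \cdot 55 = \left(- \frac{1}{5}\right) \frac{385}{12} \cdot 55 = \left(- \frac{77}{12}\right) 55 = - \frac{4235}{12}$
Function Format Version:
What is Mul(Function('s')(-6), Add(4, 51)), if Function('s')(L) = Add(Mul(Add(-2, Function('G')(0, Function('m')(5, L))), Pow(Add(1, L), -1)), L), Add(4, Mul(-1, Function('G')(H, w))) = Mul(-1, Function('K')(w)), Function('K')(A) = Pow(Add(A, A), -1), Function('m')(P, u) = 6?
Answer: Rational(-4235, 12) ≈ -352.92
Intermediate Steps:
Function('K')(A) = Mul(Rational(1, 2), Pow(A, -1)) (Function('K')(A) = Pow(Mul(2, A), -1) = Mul(Rational(1, 2), Pow(A, -1)))
Function('G')(H, w) = Add(4, Mul(Rational(1, 2), Pow(w, -1))) (Function('G')(H, w) = Add(4, Mul(-1, Mul(-1, Mul(Rational(1, 2), Pow(w, -1))))) = Add(4, Mul(-1, Mul(Rational(-1, 2), Pow(w, -1)))) = Add(4, Mul(Rational(1, 2), Pow(w, -1))))
Function('s')(L) = Add(L, Mul(Rational(25, 12), Pow(Add(1, L), -1))) (Function('s')(L) = Add(Mul(Add(-2, Add(4, Mul(Rational(1, 2), Pow(6, -1)))), Pow(Add(1, L), -1)), L) = Add(Mul(Add(-2, Add(4, Mul(Rational(1, 2), Rational(1, 6)))), Pow(Add(1, L), -1)), L) = Add(Mul(Add(-2, Add(4, Rational(1, 12))), Pow(Add(1, L), -1)), L) = Add(Mul(Add(-2, Rational(49, 12)), Pow(Add(1, L), -1)), L) = Add(Mul(Rational(25, 12), Pow(Add(1, L), -1)), L) = Add(L, Mul(Rational(25, 12), Pow(Add(1, L), -1))))
Mul(Function('s')(-6), Add(4, 51)) = Mul(Mul(Pow(Add(1, -6), -1), Add(Rational(25, 12), -6, Pow(-6, 2))), Add(4, 51)) = Mul(Mul(Pow(-5, -1), Add(Rational(25, 12), -6, 36)), 55) = Mul(Mul(Rational(-1, 5), Rational(385, 12)), 55) = Mul(Rational(-77, 12), 55) = Rational(-4235, 12)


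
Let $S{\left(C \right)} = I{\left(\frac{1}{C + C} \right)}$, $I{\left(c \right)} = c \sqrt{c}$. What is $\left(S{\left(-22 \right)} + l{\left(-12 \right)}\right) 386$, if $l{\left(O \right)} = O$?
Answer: $-4632 - \frac{193 i \sqrt{11}}{484} \approx -4632.0 - 1.3225 i$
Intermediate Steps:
$I{\left(c \right)} = c^{\frac{3}{2}}$
$S{\left(C \right)} = \frac{\sqrt{2} \left(\frac{1}{C}\right)^{\frac{3}{2}}}{4}$ ($S{\left(C \right)} = \left(\frac{1}{C + C}\right)^{\frac{3}{2}} = \left(\frac{1}{2 C}\right)^{\frac{3}{2}} = \frac{\sqrt{2} \left(\frac{1}{C}\right)^{\frac{3}{2}}}{4}$)
$\left(S{\left(-22 \right)} + l{\left(-12 \right)}\right) 386 = \left(\frac{\sqrt{2} \left(\frac{1}{-22}\right)^{\frac{3}{2}}}{4} - 12\right) 386 = \left(\frac{\sqrt{2} \left(- \frac{1}{22}\right)^{\frac{3}{2}}}{4} - 12\right) 386 = \left(\frac{\sqrt{2} \left(- \frac{i \sqrt{22}}{484}\right)}{4} - 12\right) 386 = \left(- \frac{i \sqrt{11}}{968} - 12\right) 386 = \left(-12 - \frac{i \sqrt{11}}{968}\right) 386 = -4632 - \frac{193 i \sqrt{11}}{484}$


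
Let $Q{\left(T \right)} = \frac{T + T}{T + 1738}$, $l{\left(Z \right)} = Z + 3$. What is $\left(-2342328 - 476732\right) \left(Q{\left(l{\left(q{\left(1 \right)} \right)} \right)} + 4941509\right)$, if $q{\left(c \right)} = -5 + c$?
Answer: $- \frac{24197122792356860}{1737} \approx -1.393 \cdot 10^{13}$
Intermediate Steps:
$l{\left(Z \right)} = 3 + Z$
$Q{\left(T \right)} = \frac{2 T}{1738 + T}$
$\left(-2342328 - 476732\right) \left(Q{\left(l{\left(q{\left(1 \right)} \right)} \right)} + 4941509\right) = \left(-2342328 - 476732\right) \left(\frac{2 \left(3 + \left(-5 + 1\right)\right)}{1738 + \left(3 + \left(-5 + 1\right)\right)} + 4941509\right) = - 2819060 \left(\frac{2 \left(3 - 4\right)}{1738 + \left(3 - 4\right)} + 4941509\right) = - 2819060 \left(2 \left(-1\right) \frac{1}{1738 - 1} + 4941509\right) = - 2819060 \left(2 \left(-1\right) \frac{1}{1737} + 4941509\right) = - 2819060 \left(- \frac{2}{1737} + 4941509\right) = \left(-2819060\right) \frac{8583401131}{1737} = - \frac{24197122792356860}{1737}$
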